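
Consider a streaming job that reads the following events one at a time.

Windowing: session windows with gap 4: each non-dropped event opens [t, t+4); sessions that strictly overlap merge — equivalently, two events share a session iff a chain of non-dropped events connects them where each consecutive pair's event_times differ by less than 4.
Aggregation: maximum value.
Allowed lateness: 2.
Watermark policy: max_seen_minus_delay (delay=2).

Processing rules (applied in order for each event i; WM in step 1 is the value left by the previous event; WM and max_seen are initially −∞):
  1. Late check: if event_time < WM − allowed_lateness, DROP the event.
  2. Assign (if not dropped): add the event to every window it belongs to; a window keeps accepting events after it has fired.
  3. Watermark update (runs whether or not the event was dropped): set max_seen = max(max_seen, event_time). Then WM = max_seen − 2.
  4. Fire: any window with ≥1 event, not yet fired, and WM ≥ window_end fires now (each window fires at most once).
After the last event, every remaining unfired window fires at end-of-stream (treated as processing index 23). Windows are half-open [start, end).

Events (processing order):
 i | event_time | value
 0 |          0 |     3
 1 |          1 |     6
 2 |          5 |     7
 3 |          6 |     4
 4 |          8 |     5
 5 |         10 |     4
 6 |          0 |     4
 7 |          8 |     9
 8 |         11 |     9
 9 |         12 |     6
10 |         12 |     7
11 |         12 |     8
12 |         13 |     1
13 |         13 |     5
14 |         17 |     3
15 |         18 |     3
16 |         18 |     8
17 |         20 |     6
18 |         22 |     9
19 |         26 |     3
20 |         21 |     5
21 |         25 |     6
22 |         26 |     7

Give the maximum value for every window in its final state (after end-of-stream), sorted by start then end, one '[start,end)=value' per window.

[0,5)=6 [5,17)=9 [17,30)=9

i=0 t=0 v=3: → [0,4); WM=-2
i=1 t=1 v=6: → [0,5); WM=-1
i=2 t=5 v=7: → [5,9); WM=3
i=3 t=6 v=4: → [5,10); WM=4
i=4 t=8 v=5: → [5,12); WM=6
i=5 t=10 v=4: → [5,14); WM=8
i=6 t=0 v=4: DROP (t<8-2); WM=8
i=7 t=8 v=9: → [5,14); WM=8
i=8 t=11 v=9: → [5,15); WM=9
i=9 t=12 v=6: → [5,16); WM=10
i=10 t=12 v=7: → [5,16); WM=10
i=11 t=12 v=8: → [5,16); WM=10
i=12 t=13 v=1: → [5,17); WM=11
i=13 t=13 v=5: → [5,17); WM=11
i=14 t=17 v=3: → [17,21); WM=15
i=15 t=18 v=3: → [17,22); WM=16
i=16 t=18 v=8: → [17,22); WM=16
i=17 t=20 v=6: → [17,24); WM=18
i=18 t=22 v=9: → [17,26); WM=20
i=19 t=26 v=3: → [26,30); WM=24
i=20 t=21 v=5: DROP (t<24-2); WM=24
i=21 t=25 v=6: → [17,30); WM=24
i=22 t=26 v=7: → [17,30); WM=24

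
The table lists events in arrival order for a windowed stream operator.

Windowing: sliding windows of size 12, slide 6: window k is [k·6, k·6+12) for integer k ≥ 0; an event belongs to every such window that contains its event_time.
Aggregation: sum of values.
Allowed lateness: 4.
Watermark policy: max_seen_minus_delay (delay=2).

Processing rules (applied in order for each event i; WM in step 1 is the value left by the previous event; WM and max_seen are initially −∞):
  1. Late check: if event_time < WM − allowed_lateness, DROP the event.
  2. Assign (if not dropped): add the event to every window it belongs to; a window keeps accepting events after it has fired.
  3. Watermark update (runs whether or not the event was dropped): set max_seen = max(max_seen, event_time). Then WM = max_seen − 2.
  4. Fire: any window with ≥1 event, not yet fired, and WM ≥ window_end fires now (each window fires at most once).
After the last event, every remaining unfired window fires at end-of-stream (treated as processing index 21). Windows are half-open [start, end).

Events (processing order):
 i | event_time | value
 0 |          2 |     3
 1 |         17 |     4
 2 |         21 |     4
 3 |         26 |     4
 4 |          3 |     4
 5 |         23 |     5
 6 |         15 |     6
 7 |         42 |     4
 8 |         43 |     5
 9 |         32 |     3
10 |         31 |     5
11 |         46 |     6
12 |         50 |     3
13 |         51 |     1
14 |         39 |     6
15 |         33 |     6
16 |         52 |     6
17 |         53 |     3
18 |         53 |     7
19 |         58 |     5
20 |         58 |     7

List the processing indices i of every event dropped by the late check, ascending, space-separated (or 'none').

i=0 t=2 v=3: → [0,12); WM=0
i=1 t=17 v=4: → [12,24),[6,18); WM=15; [0,12) fires=3
i=2 t=21 v=4: → [18,30),[12,24); WM=19; [6,18) fires=4
i=3 t=26 v=4: → [24,36),[18,30); WM=24; [12,24) fires=8
i=4 t=3 v=4: DROP (t<24-4); WM=24
i=5 t=23 v=5: → [18,30),[12,24); WM=24
i=6 t=15 v=6: DROP (t<24-4); WM=24
i=7 t=42 v=4: → [42,54),[36,48); WM=40; [18,30) fires=13 [24,36) fires=4
i=8 t=43 v=5: → [42,54),[36,48); WM=41
i=9 t=32 v=3: DROP (t<41-4); WM=41
i=10 t=31 v=5: DROP (t<41-4); WM=41
i=11 t=46 v=6: → [42,54),[36,48); WM=44
i=12 t=50 v=3: → [48,60),[42,54); WM=48; [36,48) fires=15
i=13 t=51 v=1: → [48,60),[42,54); WM=49
i=14 t=39 v=6: DROP (t<49-4); WM=49
i=15 t=33 v=6: DROP (t<49-4); WM=49
i=16 t=52 v=6: → [48,60),[42,54); WM=50
i=17 t=53 v=3: → [48,60),[42,54); WM=51
i=18 t=53 v=7: → [48,60),[42,54); WM=51
i=19 t=58 v=5: → [54,66),[48,60); WM=56; [42,54) fires=35
i=20 t=58 v=7: → [54,66),[48,60); WM=56

4 6 9 10 14 15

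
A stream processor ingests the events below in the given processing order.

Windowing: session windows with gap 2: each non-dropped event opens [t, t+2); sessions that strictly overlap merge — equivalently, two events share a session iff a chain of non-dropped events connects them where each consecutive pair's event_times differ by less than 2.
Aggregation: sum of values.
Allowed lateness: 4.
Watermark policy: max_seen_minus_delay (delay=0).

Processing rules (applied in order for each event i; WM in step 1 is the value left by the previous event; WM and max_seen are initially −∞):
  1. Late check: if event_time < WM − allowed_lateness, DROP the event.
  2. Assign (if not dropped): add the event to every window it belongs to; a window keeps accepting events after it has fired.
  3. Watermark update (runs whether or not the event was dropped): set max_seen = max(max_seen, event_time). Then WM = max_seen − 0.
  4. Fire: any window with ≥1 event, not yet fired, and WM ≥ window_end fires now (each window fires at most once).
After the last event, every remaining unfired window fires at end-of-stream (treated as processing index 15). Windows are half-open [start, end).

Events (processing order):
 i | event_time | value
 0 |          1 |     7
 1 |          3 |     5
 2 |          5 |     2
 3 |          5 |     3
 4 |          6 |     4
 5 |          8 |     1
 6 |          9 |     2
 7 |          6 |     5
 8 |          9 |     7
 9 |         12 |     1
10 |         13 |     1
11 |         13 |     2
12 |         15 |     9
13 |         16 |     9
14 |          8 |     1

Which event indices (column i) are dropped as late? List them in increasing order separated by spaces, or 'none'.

i=0 t=1 v=7: → [1,3); WM=1
i=1 t=3 v=5: → [3,5); WM=3
i=2 t=5 v=2: → [5,7); WM=5
i=3 t=5 v=3: → [5,7); WM=5
i=4 t=6 v=4: → [5,8); WM=6
i=5 t=8 v=1: → [8,10); WM=8
i=6 t=9 v=2: → [8,11); WM=9
i=7 t=6 v=5: → [5,8); WM=9
i=8 t=9 v=7: → [8,11); WM=9
i=9 t=12 v=1: → [12,14); WM=12
i=10 t=13 v=1: → [12,15); WM=13
i=11 t=13 v=2: → [12,15); WM=13
i=12 t=15 v=9: → [15,17); WM=15
i=13 t=16 v=9: → [15,18); WM=16
i=14 t=8 v=1: DROP (t<16-4); WM=16

14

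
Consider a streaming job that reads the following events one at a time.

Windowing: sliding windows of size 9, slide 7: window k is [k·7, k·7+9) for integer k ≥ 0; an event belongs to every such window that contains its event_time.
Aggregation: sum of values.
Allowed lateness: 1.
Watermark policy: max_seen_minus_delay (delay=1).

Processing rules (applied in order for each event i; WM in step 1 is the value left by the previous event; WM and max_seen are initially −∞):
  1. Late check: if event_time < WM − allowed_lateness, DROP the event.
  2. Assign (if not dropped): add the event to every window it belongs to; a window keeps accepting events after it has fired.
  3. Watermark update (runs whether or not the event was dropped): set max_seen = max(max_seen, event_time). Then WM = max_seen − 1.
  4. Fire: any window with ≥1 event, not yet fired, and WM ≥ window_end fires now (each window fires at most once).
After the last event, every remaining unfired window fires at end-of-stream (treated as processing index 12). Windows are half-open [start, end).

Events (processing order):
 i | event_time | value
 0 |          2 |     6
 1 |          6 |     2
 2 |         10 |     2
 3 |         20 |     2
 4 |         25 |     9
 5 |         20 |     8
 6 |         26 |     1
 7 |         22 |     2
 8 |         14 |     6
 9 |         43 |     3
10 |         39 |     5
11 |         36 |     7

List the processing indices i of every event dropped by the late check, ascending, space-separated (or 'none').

i=0 t=2 v=6: → [0,9); WM=1
i=1 t=6 v=2: → [0,9); WM=5
i=2 t=10 v=2: → [7,16); WM=9; [0,9) fires=8
i=3 t=20 v=2: → [14,23); WM=19; [7,16) fires=2
i=4 t=25 v=9: → [21,30); WM=24; [14,23) fires=2
i=5 t=20 v=8: DROP (t<24-1); WM=24
i=6 t=26 v=1: → [21,30); WM=25
i=7 t=22 v=2: DROP (t<25-1); WM=25
i=8 t=14 v=6: DROP (t<25-1); WM=25
i=9 t=43 v=3: → [42,51),[35,44); WM=42; [21,30) fires=10
i=10 t=39 v=5: DROP (t<42-1); WM=42
i=11 t=36 v=7: DROP (t<42-1); WM=42

5 7 8 10 11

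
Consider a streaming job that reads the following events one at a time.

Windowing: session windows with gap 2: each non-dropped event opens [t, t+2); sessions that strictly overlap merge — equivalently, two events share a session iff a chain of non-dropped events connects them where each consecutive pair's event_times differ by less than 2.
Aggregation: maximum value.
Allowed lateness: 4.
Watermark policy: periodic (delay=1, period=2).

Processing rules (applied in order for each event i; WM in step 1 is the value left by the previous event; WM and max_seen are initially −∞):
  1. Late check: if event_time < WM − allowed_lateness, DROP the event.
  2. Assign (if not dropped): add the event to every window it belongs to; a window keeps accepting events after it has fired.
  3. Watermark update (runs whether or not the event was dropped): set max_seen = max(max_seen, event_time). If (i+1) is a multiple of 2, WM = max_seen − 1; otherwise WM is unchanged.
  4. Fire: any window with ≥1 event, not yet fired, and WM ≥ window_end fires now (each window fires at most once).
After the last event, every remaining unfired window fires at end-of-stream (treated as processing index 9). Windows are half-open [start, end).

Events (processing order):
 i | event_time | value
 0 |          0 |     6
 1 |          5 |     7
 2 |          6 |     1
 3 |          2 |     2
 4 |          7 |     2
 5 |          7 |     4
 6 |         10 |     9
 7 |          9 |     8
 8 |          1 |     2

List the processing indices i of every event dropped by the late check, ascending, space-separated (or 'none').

i=0 t=0 v=6: → [0,2); WM=−∞
i=1 t=5 v=7: → [5,7); WM=4
i=2 t=6 v=1: → [5,8); WM=4
i=3 t=2 v=2: → [2,4); WM=5
i=4 t=7 v=2: → [5,9); WM=5
i=5 t=7 v=4: → [5,9); WM=6
i=6 t=10 v=9: → [10,12); WM=6
i=7 t=9 v=8: → [9,12); WM=9
i=8 t=1 v=2: DROP (t<9-4); WM=9

8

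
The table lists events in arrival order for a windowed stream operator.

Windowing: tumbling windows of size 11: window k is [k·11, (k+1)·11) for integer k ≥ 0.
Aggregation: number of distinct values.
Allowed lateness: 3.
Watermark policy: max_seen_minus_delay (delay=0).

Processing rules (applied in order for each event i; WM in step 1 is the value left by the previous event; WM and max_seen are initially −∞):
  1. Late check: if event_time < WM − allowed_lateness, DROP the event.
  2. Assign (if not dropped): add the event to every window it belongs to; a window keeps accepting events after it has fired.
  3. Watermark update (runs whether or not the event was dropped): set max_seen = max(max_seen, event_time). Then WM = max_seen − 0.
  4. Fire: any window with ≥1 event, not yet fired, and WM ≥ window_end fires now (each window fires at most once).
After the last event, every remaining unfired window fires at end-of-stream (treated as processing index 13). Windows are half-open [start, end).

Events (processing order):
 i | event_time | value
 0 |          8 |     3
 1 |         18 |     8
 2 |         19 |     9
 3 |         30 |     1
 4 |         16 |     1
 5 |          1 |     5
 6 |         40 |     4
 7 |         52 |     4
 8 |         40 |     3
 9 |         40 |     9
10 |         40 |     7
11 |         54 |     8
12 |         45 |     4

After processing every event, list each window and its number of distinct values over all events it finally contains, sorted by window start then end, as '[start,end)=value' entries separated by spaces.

[0,11)=1 [11,22)=2 [22,33)=1 [33,44)=1 [44,55)=2

i=0 t=8 v=3: → [0,11); WM=8
i=1 t=18 v=8: → [11,22); WM=18; [0,11) fires=1
i=2 t=19 v=9: → [11,22); WM=19
i=3 t=30 v=1: → [22,33); WM=30; [11,22) fires=2
i=4 t=16 v=1: DROP (t<30-3); WM=30
i=5 t=1 v=5: DROP (t<30-3); WM=30
i=6 t=40 v=4: → [33,44); WM=40; [22,33) fires=1
i=7 t=52 v=4: → [44,55); WM=52; [33,44) fires=1
i=8 t=40 v=3: DROP (t<52-3); WM=52
i=9 t=40 v=9: DROP (t<52-3); WM=52
i=10 t=40 v=7: DROP (t<52-3); WM=52
i=11 t=54 v=8: → [44,55); WM=54
i=12 t=45 v=4: DROP (t<54-3); WM=54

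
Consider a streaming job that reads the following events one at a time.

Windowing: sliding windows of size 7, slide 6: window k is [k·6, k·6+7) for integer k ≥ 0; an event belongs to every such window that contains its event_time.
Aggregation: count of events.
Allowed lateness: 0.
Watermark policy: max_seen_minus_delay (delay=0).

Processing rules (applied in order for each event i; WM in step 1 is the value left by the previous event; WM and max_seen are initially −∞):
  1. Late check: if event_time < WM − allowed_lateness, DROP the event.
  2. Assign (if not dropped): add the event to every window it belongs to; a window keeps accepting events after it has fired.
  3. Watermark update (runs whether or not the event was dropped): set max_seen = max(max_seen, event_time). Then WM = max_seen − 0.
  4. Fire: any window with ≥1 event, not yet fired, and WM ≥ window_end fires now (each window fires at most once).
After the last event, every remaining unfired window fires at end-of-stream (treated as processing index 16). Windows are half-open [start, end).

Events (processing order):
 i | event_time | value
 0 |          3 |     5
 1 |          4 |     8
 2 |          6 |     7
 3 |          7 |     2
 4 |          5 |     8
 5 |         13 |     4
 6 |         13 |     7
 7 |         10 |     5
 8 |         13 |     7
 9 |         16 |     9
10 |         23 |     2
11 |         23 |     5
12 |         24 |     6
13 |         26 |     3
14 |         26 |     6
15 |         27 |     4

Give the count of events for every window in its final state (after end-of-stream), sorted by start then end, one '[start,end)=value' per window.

i=0 t=3 v=5: → [0,7); WM=3
i=1 t=4 v=8: → [0,7); WM=4
i=2 t=6 v=7: → [6,13),[0,7); WM=6
i=3 t=7 v=2: → [6,13); WM=7; [0,7) fires=3
i=4 t=5 v=8: DROP (t<7-0); WM=7
i=5 t=13 v=4: → [12,19); WM=13; [6,13) fires=2
i=6 t=13 v=7: → [12,19); WM=13
i=7 t=10 v=5: DROP (t<13-0); WM=13
i=8 t=13 v=7: → [12,19); WM=13
i=9 t=16 v=9: → [12,19); WM=16
i=10 t=23 v=2: → [18,25); WM=23; [12,19) fires=4
i=11 t=23 v=5: → [18,25); WM=23
i=12 t=24 v=6: → [24,31),[18,25); WM=24
i=13 t=26 v=3: → [24,31); WM=26; [18,25) fires=3
i=14 t=26 v=6: → [24,31); WM=26
i=15 t=27 v=4: → [24,31); WM=27

[0,7)=3 [6,13)=2 [12,19)=4 [18,25)=3 [24,31)=4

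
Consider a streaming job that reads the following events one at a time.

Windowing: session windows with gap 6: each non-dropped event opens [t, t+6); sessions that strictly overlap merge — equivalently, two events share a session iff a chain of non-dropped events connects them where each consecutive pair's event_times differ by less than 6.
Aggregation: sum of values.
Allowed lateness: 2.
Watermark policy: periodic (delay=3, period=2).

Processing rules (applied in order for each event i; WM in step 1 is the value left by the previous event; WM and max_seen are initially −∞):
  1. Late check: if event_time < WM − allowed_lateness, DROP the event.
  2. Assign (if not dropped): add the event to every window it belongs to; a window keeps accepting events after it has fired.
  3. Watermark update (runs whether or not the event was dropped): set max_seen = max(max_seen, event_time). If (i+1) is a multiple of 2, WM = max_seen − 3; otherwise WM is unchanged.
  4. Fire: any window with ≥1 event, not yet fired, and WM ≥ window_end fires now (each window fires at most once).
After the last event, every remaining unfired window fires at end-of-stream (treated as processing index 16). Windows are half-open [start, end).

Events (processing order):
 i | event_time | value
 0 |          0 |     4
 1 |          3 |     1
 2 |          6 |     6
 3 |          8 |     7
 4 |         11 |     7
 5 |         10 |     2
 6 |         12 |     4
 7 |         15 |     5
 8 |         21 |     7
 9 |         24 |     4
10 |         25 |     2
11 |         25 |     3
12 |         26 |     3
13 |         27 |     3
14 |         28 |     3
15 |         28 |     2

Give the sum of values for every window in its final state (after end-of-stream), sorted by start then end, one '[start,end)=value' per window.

i=0 t=0 v=4: → [0,6); WM=−∞
i=1 t=3 v=1: → [0,9); WM=0
i=2 t=6 v=6: → [0,12); WM=0
i=3 t=8 v=7: → [0,14); WM=5
i=4 t=11 v=7: → [0,17); WM=5
i=5 t=10 v=2: → [0,17); WM=8
i=6 t=12 v=4: → [0,18); WM=8
i=7 t=15 v=5: → [0,21); WM=12
i=8 t=21 v=7: → [21,27); WM=12
i=9 t=24 v=4: → [21,30); WM=21
i=10 t=25 v=2: → [21,31); WM=21
i=11 t=25 v=3: → [21,31); WM=22
i=12 t=26 v=3: → [21,32); WM=22
i=13 t=27 v=3: → [21,33); WM=24
i=14 t=28 v=3: → [21,34); WM=24
i=15 t=28 v=2: → [21,34); WM=25

[0,21)=36 [21,34)=27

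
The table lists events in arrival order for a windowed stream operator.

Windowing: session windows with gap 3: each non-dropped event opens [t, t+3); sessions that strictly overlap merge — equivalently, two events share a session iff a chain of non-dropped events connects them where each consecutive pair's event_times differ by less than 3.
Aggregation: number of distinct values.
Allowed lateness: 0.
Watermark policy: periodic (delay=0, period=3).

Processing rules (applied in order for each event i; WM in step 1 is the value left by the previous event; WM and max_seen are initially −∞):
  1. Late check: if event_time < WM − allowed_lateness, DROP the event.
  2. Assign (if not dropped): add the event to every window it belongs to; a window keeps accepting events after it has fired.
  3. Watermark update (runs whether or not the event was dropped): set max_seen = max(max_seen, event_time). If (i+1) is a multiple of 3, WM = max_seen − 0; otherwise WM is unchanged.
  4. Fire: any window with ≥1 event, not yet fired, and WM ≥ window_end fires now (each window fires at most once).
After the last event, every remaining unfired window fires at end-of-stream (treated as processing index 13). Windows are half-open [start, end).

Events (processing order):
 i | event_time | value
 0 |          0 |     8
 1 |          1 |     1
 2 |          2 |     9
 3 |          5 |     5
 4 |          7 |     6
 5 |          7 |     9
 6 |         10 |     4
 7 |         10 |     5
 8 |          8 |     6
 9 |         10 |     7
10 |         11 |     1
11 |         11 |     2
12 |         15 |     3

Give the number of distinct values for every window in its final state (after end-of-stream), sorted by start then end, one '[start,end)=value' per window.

[0,5)=3 [5,14)=7 [15,18)=1

i=0 t=0 v=8: → [0,3); WM=−∞
i=1 t=1 v=1: → [0,4); WM=−∞
i=2 t=2 v=9: → [0,5); WM=2
i=3 t=5 v=5: → [5,8); WM=2
i=4 t=7 v=6: → [5,10); WM=2
i=5 t=7 v=9: → [5,10); WM=7
i=6 t=10 v=4: → [10,13); WM=7
i=7 t=10 v=5: → [10,13); WM=7
i=8 t=8 v=6: → [5,13); WM=10
i=9 t=10 v=7: → [5,13); WM=10
i=10 t=11 v=1: → [5,14); WM=10
i=11 t=11 v=2: → [5,14); WM=11
i=12 t=15 v=3: → [15,18); WM=11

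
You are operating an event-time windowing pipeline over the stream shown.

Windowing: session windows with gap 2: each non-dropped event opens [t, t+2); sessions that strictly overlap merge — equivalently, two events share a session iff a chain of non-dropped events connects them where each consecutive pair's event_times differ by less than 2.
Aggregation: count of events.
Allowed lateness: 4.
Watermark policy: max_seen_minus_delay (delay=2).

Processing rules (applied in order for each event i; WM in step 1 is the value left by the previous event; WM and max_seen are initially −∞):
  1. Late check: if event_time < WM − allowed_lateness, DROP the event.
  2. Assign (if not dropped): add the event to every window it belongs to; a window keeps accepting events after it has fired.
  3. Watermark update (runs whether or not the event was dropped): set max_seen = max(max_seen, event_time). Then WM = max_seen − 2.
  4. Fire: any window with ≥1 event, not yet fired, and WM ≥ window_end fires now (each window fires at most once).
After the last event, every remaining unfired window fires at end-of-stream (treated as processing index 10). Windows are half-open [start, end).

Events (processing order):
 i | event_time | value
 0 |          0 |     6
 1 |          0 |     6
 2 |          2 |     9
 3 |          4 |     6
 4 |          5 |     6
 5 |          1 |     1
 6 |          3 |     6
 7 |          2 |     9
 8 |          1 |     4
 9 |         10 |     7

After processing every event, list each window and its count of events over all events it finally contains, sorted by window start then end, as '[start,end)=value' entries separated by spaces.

[0,7)=9 [10,12)=1

i=0 t=0 v=6: → [0,2); WM=-2
i=1 t=0 v=6: → [0,2); WM=-2
i=2 t=2 v=9: → [2,4); WM=0
i=3 t=4 v=6: → [4,6); WM=2
i=4 t=5 v=6: → [4,7); WM=3
i=5 t=1 v=1: → [0,4); WM=3
i=6 t=3 v=6: → [0,7); WM=3
i=7 t=2 v=9: → [0,7); WM=3
i=8 t=1 v=4: → [0,7); WM=3
i=9 t=10 v=7: → [10,12); WM=8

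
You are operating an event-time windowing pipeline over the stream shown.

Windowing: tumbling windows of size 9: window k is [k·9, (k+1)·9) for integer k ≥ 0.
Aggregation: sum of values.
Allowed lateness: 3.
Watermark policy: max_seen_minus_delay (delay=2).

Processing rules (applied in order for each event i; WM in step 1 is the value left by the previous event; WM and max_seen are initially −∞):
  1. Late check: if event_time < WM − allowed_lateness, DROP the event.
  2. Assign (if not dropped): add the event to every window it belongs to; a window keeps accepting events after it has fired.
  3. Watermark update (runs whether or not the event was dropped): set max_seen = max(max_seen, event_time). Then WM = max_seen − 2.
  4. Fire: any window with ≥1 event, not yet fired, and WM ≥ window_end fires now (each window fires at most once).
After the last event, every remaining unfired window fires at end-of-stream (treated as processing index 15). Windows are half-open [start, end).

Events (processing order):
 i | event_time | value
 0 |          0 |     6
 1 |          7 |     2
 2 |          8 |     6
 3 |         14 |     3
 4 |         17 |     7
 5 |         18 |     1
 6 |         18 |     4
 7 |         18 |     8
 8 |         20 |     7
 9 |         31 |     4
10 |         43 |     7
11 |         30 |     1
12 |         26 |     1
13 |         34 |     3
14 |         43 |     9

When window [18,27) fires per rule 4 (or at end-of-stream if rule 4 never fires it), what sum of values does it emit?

i=0 t=0 v=6: → [0,9); WM=-2
i=1 t=7 v=2: → [0,9); WM=5
i=2 t=8 v=6: → [0,9); WM=6
i=3 t=14 v=3: → [9,18); WM=12; [0,9) fires=14
i=4 t=17 v=7: → [9,18); WM=15
i=5 t=18 v=1: → [18,27); WM=16
i=6 t=18 v=4: → [18,27); WM=16
i=7 t=18 v=8: → [18,27); WM=16
i=8 t=20 v=7: → [18,27); WM=18; [9,18) fires=10
i=9 t=31 v=4: → [27,36); WM=29; [18,27) fires=20
i=10 t=43 v=7: → [36,45); WM=41; [27,36) fires=4
i=11 t=30 v=1: DROP (t<41-3); WM=41
i=12 t=26 v=1: DROP (t<41-3); WM=41
i=13 t=34 v=3: DROP (t<41-3); WM=41
i=14 t=43 v=9: → [36,45); WM=41

20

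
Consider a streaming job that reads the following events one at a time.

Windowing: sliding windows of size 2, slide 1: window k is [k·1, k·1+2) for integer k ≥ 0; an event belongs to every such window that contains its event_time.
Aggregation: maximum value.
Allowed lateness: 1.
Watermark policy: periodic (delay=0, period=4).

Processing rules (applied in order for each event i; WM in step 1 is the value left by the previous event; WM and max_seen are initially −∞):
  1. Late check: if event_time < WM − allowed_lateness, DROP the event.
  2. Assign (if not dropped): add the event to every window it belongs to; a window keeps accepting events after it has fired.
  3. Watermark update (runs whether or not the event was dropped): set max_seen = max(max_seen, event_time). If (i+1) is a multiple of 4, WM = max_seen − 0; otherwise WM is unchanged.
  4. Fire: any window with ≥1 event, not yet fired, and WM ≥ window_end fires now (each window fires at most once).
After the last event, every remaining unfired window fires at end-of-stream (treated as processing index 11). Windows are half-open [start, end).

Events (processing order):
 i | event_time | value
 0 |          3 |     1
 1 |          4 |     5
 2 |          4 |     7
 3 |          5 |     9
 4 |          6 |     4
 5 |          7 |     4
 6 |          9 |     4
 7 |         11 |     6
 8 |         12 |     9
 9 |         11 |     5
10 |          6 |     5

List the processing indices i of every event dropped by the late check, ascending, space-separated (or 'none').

10

i=0 t=3 v=1: → [3,5),[2,4); WM=−∞
i=1 t=4 v=5: → [4,6),[3,5); WM=−∞
i=2 t=4 v=7: → [4,6),[3,5); WM=−∞
i=3 t=5 v=9: → [5,7),[4,6); WM=5; [2,4) fires=1 [3,5) fires=7
i=4 t=6 v=4: → [6,8),[5,7); WM=5
i=5 t=7 v=4: → [7,9),[6,8); WM=5
i=6 t=9 v=4: → [9,11),[8,10); WM=5
i=7 t=11 v=6: → [11,13),[10,12); WM=11; [4,6) fires=9 [5,7) fires=9 [6,8) fires=4 [7,9) fires=4 [8,10) fires=4 [9,11) fires=4
i=8 t=12 v=9: → [12,14),[11,13); WM=11
i=9 t=11 v=5: → [11,13),[10,12); WM=11
i=10 t=6 v=5: DROP (t<11-1); WM=11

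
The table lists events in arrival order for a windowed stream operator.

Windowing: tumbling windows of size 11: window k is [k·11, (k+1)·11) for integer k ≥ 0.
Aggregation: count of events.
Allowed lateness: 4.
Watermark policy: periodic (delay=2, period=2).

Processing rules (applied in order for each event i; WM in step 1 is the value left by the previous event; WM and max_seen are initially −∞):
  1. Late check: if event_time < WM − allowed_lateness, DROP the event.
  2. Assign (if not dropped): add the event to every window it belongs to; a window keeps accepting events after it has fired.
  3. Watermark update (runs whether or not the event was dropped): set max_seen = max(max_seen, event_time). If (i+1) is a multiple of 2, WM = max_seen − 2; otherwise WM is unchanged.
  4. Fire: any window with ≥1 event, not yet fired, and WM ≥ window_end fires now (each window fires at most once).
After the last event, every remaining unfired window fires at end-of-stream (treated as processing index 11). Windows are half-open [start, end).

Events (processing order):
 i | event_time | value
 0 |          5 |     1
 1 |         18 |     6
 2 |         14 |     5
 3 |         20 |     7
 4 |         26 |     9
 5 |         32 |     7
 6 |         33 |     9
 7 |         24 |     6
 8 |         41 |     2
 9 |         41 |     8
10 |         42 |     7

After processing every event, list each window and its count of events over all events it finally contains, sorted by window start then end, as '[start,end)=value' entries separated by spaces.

i=0 t=5 v=1: → [0,11); WM=−∞
i=1 t=18 v=6: → [11,22); WM=16; [0,11) fires=1
i=2 t=14 v=5: → [11,22); WM=16
i=3 t=20 v=7: → [11,22); WM=18
i=4 t=26 v=9: → [22,33); WM=18
i=5 t=32 v=7: → [22,33); WM=30; [11,22) fires=3
i=6 t=33 v=9: → [33,44); WM=30
i=7 t=24 v=6: DROP (t<30-4); WM=31
i=8 t=41 v=2: → [33,44); WM=31
i=9 t=41 v=8: → [33,44); WM=39; [22,33) fires=2
i=10 t=42 v=7: → [33,44); WM=39

[0,11)=1 [11,22)=3 [22,33)=2 [33,44)=4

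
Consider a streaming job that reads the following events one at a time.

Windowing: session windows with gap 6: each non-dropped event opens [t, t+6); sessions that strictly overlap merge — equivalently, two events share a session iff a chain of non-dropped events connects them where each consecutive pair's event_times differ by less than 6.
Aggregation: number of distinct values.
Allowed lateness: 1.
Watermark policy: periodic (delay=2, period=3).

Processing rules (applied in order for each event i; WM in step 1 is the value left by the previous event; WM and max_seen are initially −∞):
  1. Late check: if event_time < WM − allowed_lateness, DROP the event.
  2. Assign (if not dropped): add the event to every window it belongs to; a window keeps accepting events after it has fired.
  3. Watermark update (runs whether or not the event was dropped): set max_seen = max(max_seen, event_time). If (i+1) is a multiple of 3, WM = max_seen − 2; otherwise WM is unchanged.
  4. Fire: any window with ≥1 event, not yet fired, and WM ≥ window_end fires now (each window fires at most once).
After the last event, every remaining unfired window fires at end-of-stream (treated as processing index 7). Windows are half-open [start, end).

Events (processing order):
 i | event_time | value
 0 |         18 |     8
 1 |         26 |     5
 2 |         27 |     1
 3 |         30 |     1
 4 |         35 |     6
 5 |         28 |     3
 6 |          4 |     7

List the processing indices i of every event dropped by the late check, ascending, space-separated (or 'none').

i=0 t=18 v=8: → [18,24); WM=−∞
i=1 t=26 v=5: → [26,32); WM=−∞
i=2 t=27 v=1: → [26,33); WM=25
i=3 t=30 v=1: → [26,36); WM=25
i=4 t=35 v=6: → [26,41); WM=25
i=5 t=28 v=3: → [26,41); WM=33
i=6 t=4 v=7: DROP (t<33-1); WM=33

6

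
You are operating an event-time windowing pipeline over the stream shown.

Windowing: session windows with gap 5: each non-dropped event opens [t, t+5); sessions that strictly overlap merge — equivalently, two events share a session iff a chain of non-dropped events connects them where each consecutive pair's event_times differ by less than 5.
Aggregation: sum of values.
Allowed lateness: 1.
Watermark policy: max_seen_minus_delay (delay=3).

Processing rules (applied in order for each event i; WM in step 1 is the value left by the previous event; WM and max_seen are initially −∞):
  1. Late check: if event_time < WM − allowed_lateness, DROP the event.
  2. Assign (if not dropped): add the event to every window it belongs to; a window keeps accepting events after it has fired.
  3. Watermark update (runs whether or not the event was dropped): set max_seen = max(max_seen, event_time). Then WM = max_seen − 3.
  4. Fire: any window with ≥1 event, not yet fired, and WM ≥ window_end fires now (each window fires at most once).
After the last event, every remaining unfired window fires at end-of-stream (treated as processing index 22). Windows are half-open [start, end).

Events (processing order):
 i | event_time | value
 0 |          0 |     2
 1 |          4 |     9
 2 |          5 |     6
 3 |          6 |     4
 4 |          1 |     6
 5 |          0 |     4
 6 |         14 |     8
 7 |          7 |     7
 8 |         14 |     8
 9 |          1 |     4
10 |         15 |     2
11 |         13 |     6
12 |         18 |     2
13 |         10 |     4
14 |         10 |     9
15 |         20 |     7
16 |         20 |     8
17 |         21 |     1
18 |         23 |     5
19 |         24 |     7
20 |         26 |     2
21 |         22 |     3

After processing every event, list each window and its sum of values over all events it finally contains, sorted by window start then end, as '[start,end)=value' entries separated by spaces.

i=0 t=0 v=2: → [0,5); WM=-3
i=1 t=4 v=9: → [0,9); WM=1
i=2 t=5 v=6: → [0,10); WM=2
i=3 t=6 v=4: → [0,11); WM=3
i=4 t=1 v=6: DROP (t<3-1); WM=3
i=5 t=0 v=4: DROP (t<3-1); WM=3
i=6 t=14 v=8: → [14,19); WM=11
i=7 t=7 v=7: DROP (t<11-1); WM=11
i=8 t=14 v=8: → [14,19); WM=11
i=9 t=1 v=4: DROP (t<11-1); WM=11
i=10 t=15 v=2: → [14,20); WM=12
i=11 t=13 v=6: → [13,20); WM=12
i=12 t=18 v=2: → [13,23); WM=15
i=13 t=10 v=4: DROP (t<15-1); WM=15
i=14 t=10 v=9: DROP (t<15-1); WM=15
i=15 t=20 v=7: → [13,25); WM=17
i=16 t=20 v=8: → [13,25); WM=17
i=17 t=21 v=1: → [13,26); WM=18
i=18 t=23 v=5: → [13,28); WM=20
i=19 t=24 v=7: → [13,29); WM=21
i=20 t=26 v=2: → [13,31); WM=23
i=21 t=22 v=3: → [13,31); WM=23

[0,11)=21 [13,31)=59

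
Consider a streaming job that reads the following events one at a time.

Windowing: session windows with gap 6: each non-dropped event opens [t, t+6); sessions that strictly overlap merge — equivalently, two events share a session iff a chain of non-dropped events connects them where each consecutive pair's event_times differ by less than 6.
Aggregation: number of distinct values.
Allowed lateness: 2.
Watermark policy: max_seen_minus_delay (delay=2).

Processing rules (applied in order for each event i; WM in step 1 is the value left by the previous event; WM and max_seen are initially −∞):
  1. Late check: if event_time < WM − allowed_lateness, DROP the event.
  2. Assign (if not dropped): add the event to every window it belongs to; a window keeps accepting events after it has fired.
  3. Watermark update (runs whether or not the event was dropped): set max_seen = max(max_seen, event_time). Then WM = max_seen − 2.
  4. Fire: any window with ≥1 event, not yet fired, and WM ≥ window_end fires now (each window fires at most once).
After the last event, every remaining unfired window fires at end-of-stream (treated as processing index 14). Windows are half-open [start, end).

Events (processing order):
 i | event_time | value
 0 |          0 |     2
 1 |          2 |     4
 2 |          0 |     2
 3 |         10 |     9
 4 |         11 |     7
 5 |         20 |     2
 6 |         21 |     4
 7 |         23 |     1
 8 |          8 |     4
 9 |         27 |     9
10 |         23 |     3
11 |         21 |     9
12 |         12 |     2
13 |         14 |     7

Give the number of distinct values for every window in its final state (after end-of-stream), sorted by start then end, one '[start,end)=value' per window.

i=0 t=0 v=2: → [0,6); WM=-2
i=1 t=2 v=4: → [0,8); WM=0
i=2 t=0 v=2: → [0,8); WM=0
i=3 t=10 v=9: → [10,16); WM=8
i=4 t=11 v=7: → [10,17); WM=9
i=5 t=20 v=2: → [20,26); WM=18
i=6 t=21 v=4: → [20,27); WM=19
i=7 t=23 v=1: → [20,29); WM=21
i=8 t=8 v=4: DROP (t<21-2); WM=21
i=9 t=27 v=9: → [20,33); WM=25
i=10 t=23 v=3: → [20,33); WM=25
i=11 t=21 v=9: DROP (t<25-2); WM=25
i=12 t=12 v=2: DROP (t<25-2); WM=25
i=13 t=14 v=7: DROP (t<25-2); WM=25

[0,8)=2 [10,17)=2 [20,33)=5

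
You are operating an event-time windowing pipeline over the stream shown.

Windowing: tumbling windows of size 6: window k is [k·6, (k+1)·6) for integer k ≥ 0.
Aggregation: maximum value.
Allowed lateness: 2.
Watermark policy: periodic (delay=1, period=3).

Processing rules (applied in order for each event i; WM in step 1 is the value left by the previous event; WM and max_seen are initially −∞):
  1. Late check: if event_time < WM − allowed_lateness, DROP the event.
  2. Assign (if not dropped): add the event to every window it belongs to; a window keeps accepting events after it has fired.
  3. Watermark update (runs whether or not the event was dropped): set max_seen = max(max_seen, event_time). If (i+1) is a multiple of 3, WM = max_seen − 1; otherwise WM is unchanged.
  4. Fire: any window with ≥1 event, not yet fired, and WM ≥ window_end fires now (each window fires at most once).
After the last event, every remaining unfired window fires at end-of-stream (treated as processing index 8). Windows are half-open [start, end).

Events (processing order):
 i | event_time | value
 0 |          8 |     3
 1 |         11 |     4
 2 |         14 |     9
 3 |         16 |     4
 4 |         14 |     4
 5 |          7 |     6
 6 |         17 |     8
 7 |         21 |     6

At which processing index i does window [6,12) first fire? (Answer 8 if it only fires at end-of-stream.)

2

i=0 t=8 v=3: → [6,12); WM=−∞
i=1 t=11 v=4: → [6,12); WM=−∞
i=2 t=14 v=9: → [12,18); WM=13; [6,12) fires=4
i=3 t=16 v=4: → [12,18); WM=13
i=4 t=14 v=4: → [12,18); WM=13
i=5 t=7 v=6: DROP (t<13-2); WM=15
i=6 t=17 v=8: → [12,18); WM=15
i=7 t=21 v=6: → [18,24); WM=15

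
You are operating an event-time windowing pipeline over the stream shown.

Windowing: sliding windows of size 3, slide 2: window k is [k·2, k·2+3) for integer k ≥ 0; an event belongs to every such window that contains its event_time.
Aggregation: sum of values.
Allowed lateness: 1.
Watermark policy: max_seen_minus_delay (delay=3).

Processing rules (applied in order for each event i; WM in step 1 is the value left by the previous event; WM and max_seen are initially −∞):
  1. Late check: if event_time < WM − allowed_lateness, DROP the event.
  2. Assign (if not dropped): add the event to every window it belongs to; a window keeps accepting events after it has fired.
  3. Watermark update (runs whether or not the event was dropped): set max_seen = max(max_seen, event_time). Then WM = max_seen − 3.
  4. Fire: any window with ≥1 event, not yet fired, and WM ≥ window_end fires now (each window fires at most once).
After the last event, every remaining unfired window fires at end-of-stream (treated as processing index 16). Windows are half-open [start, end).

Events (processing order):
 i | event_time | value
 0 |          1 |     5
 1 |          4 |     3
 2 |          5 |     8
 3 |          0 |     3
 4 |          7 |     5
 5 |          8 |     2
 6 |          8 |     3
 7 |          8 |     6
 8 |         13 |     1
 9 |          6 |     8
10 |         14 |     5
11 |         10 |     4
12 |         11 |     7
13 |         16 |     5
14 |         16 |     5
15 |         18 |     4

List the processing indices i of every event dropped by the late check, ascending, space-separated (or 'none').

i=0 t=1 v=5: → [0,3); WM=-2
i=1 t=4 v=3: → [4,7),[2,5); WM=1
i=2 t=5 v=8: → [4,7); WM=2
i=3 t=0 v=3: DROP (t<2-1); WM=2
i=4 t=7 v=5: → [6,9); WM=4; [0,3) fires=5
i=5 t=8 v=2: → [8,11),[6,9); WM=5; [2,5) fires=3
i=6 t=8 v=3: → [8,11),[6,9); WM=5
i=7 t=8 v=6: → [8,11),[6,9); WM=5
i=8 t=13 v=1: → [12,15); WM=10; [4,7) fires=11 [6,9) fires=16
i=9 t=6 v=8: DROP (t<10-1); WM=10
i=10 t=14 v=5: → [14,17),[12,15); WM=11; [8,11) fires=11
i=11 t=10 v=4: → [10,13),[8,11); WM=11
i=12 t=11 v=7: → [10,13); WM=11
i=13 t=16 v=5: → [16,19),[14,17); WM=13; [10,13) fires=11
i=14 t=16 v=5: → [16,19),[14,17); WM=13
i=15 t=18 v=4: → [18,21),[16,19); WM=15; [12,15) fires=6

3 9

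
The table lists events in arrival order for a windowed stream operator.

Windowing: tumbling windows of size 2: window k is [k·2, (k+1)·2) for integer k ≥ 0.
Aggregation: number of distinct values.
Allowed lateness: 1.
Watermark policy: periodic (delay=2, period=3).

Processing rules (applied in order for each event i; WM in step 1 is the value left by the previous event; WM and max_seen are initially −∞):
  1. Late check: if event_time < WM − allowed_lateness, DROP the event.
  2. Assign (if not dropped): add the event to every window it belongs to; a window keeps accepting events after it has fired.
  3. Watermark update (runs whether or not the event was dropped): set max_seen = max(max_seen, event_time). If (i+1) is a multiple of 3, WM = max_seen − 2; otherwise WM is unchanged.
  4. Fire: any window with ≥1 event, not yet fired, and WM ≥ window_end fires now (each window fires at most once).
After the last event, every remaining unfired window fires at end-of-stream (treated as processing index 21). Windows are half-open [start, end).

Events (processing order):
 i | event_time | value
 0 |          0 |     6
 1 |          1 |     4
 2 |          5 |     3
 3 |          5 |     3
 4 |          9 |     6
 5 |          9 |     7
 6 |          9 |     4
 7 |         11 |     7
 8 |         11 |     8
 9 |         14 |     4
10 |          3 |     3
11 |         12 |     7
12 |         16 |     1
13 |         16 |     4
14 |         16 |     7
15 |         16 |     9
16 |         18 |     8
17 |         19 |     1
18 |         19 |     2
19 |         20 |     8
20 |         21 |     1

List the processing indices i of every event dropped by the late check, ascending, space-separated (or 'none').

10

i=0 t=0 v=6: → [0,2); WM=−∞
i=1 t=1 v=4: → [0,2); WM=−∞
i=2 t=5 v=3: → [4,6); WM=3; [0,2) fires=2
i=3 t=5 v=3: → [4,6); WM=3
i=4 t=9 v=6: → [8,10); WM=3
i=5 t=9 v=7: → [8,10); WM=7; [4,6) fires=1
i=6 t=9 v=4: → [8,10); WM=7
i=7 t=11 v=7: → [10,12); WM=7
i=8 t=11 v=8: → [10,12); WM=9
i=9 t=14 v=4: → [14,16); WM=9
i=10 t=3 v=3: DROP (t<9-1); WM=9
i=11 t=12 v=7: → [12,14); WM=12; [8,10) fires=3 [10,12) fires=2
i=12 t=16 v=1: → [16,18); WM=12
i=13 t=16 v=4: → [16,18); WM=12
i=14 t=16 v=7: → [16,18); WM=14; [12,14) fires=1
i=15 t=16 v=9: → [16,18); WM=14
i=16 t=18 v=8: → [18,20); WM=14
i=17 t=19 v=1: → [18,20); WM=17; [14,16) fires=1
i=18 t=19 v=2: → [18,20); WM=17
i=19 t=20 v=8: → [20,22); WM=17
i=20 t=21 v=1: → [20,22); WM=19; [16,18) fires=4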